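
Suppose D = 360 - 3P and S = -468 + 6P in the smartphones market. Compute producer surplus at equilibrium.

Producer surplus = 588

Equilibrium: 360 - 3P = -468 + 6P gives P* = 92, Q* = 84.
Supply starts at P = 78 (where S = 0).
PS = ½(92 − 78)(84) = 588.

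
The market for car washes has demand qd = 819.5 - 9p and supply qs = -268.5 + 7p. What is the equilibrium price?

Set qd = qs: 819.5 - 9p = -268.5 + 7p.
1088 = 16p, so p* = 68.
q* = 819.5 − 9(68) = 207.5.

p* = 68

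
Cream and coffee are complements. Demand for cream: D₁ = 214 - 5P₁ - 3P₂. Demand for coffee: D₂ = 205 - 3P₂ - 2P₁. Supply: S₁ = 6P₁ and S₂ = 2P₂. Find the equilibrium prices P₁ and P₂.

P₁ = 65/7, P₂ = 261/7

Market 1: 214 - 5P₁ - 3P₂ = 6P₁ → 11P₁ + 3P₂ = 214.
Market 2: 5P₂ + 2P₁ = 205.
Eliminating P₂: 5×(1) − 3×(2) gives 49P₁ = 455, so P₁ = 65/7.
Back-substitute into (2): P₂ = (205 − 2×65/7) / 5 = 261/7.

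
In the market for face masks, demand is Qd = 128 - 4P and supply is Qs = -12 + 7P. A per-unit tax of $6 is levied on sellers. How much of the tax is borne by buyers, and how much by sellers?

Pre-tax equilibrium: P* = 140/11, Q* = 848/11.
Tax on sellers shifts supply to Qs = -12 + 7(P − 6) = -54 + 7P.
128 - 4P = -54 + 7P gives buyer price Pb = 182/11; sellers receive Ps = 182/11 − 6 = 116/11.
New quantity: Q = 128 − 4(182/11) = 680/11.
Buyer burden = 182/11 − 140/11 = 42/11; seller burden = 140/11 − 116/11 = 24/11.

Buyers bear 42/11, sellers bear 24/11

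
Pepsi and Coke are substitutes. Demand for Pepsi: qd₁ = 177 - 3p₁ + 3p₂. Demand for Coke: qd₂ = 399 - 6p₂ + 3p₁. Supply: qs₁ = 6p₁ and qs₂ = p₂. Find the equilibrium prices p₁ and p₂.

p₁ = 406/9, p₂ = 229/3

Market 1: 177 - 3p₁ + 3p₂ = 6p₁ → 9p₁ - 3p₂ = 177.
Market 2: 7p₂ - 3p₁ = 399.
Eliminating p₂: 7×(1) + 3×(2) gives 54p₁ = 2436, so p₁ = 406/9.
Back-substitute into (2): p₂ = (399 + 3×406/9) / 7 = 229/3.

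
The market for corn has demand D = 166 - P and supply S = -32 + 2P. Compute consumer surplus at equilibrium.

Equilibrium: 166 - P = -32 + 2P gives P* = 66, Q* = 100.
Demand choke price (D = 0): P = 166.
CS = ½(166 − 66)(100) = 5000.

Consumer surplus = 5000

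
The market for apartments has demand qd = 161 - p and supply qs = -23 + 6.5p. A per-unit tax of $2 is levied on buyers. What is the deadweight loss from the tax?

Deadweight loss = 26/15

Pre-tax equilibrium: p* = 368/15, q* = 2047/15.
Tax on buyers shifts demand to qd = 161 − 1(p + 2) = 159 - p.
159 - p = -23 + 6.5p gives seller price ps = 364/15; buyers pay pb = 364/15 + 2 = 394/15.
New quantity: q = 161 − 1(394/15) = 2021/15.
DWL = ½ × 2 × (2047/15 − 2021/15) = 26/15.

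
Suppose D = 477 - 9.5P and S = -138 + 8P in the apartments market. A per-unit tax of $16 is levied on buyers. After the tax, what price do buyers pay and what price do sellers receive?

Buyers pay 1486/35, sellers receive 926/35

Pre-tax equilibrium: P* = 246/7, Q* = 1002/7.
Tax on buyers shifts demand to D = 477 − 9.5(P + 16) = 325 - 9.5P.
325 - 9.5P = -138 + 8P gives seller price Ps = 926/35; buyers pay Pb = 926/35 + 16 = 1486/35.
New quantity: Q = 477 − 9.5(1486/35) = 2578/35.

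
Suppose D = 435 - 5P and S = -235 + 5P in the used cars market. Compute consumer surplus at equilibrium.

Consumer surplus = 1000

Equilibrium: 435 - 5P = -235 + 5P gives P* = 67, Q* = 100.
Demand choke price (D = 0): P = 87.
CS = ½(87 − 67)(100) = 1000.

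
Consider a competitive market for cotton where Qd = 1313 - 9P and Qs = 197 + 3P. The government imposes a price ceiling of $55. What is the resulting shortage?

Shortage = 456

Equilibrium price would be P* = 93, so the ceiling at 55 binds.
At P = 55: Qd = 1313 − 9(55) = 818, Qs = 197 + 3(55) = 362.
Shortage = 818 − 362 = 456.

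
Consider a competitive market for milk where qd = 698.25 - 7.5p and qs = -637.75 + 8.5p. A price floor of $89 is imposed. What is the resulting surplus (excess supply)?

Equilibrium price would be p* = 83.5, so the floor at 89 binds.
At p = 89: qd = 30.75, qs = 118.75.
Surplus = 118.75 − 30.75 = 88.

Surplus = 88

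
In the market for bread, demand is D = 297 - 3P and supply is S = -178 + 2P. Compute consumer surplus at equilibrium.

Consumer surplus = 24

Equilibrium: 297 - 3P = -178 + 2P gives P* = 95, Q* = 12.
Demand choke price (D = 0): P = 99.
CS = ½(99 − 95)(12) = 24.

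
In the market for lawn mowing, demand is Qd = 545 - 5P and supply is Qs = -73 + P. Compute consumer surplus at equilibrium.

Consumer surplus = 90

Equilibrium: 545 - 5P = -73 + P gives P* = 103, Q* = 30.
Demand choke price (Qd = 0): P = 109.
CS = ½(109 − 103)(30) = 90.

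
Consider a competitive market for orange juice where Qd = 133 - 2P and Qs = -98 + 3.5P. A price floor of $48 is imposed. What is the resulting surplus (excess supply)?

Surplus = 33

Equilibrium price would be P* = 42, so the floor at 48 binds.
At P = 48: Qd = 37, Qs = 70.
Surplus = 70 − 37 = 33.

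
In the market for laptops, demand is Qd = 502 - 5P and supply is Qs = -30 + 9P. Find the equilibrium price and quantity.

Set Qd = Qs: 502 - 5P = -30 + 9P.
532 = 14P, so P* = 38.
Q* = 502 − 5(38) = 312.

P* = 38, Q* = 312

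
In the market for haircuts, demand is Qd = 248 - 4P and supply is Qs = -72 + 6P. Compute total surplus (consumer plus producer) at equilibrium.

Total surplus = 3000

Equilibrium: 248 - 4P = -72 + 6P gives P* = 32, Q* = 120.
Demand choke price: P = 62; supply starts at P = 12.
CS = ½(62 − 32)(120) = 1800; PS = ½(32 − 12)(120) = 1200.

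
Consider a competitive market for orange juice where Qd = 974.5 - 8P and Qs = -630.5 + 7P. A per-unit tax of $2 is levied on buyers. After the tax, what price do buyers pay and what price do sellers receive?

Buyers pay 1619/15, sellers receive 1589/15

Pre-tax equilibrium: P* = 107, Q* = 118.5.
Tax on buyers shifts demand to Qd = 974.5 − 8(P + 2) = 958.5 - 8P.
958.5 - 8P = -630.5 + 7P gives seller price Ps = 1589/15; buyers pay Pb = 1589/15 + 2 = 1619/15.
New quantity: Q = 974.5 − 8(1619/15) = 3331/30.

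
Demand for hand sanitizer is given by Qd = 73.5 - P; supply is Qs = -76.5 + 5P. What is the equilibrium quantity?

Set Qd = Qs: 73.5 - P = -76.5 + 5P.
150 = 6P, so P* = 25.
Q* = 73.5 − 1(25) = 48.5.

Q* = 48.5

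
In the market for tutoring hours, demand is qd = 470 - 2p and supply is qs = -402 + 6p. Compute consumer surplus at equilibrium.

Consumer surplus = 15876

Equilibrium: 470 - 2p = -402 + 6p gives p* = 109, q* = 252.
Demand choke price (qd = 0): p = 235.
CS = ½(235 − 109)(252) = 15876.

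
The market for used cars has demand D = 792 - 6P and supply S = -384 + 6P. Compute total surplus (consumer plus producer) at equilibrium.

Equilibrium: 792 - 6P = -384 + 6P gives P* = 98, Q* = 204.
Demand choke price: P = 132; supply starts at P = 64.
CS = ½(132 − 98)(204) = 3468; PS = ½(98 − 64)(204) = 3468.

Total surplus = 6936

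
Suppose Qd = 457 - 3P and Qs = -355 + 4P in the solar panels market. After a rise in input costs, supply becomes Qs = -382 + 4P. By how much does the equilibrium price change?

ΔP = 27/7

Original equilibrium: P* = 116, Q* = 109.
New equilibrium: 457 - 3P = -382 + 4P, so 839 = 7P and P' = 839/7; Q' = 457 − 3(839/7) = 682/7.
Change in price: 839/7 − 116 = 27/7.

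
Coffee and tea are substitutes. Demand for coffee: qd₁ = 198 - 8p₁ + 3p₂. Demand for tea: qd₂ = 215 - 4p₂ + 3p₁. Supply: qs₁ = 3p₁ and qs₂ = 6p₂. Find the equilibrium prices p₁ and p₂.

Market 1: 198 - 8p₁ + 3p₂ = 3p₁ → 11p₁ - 3p₂ = 198.
Market 2: 10p₂ - 3p₁ = 215.
Eliminating p₂: 10×(1) + 3×(2) gives 101p₁ = 2625, so p₁ = 2625/101.
Back-substitute into (2): p₂ = (215 + 3×2625/101) / 10 = 2959/101.

p₁ = 2625/101, p₂ = 2959/101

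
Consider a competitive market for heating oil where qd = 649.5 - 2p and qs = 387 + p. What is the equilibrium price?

Set qd = qs: 649.5 - 2p = 387 + p.
262.5 = 3p, so p* = 87.5.
q* = 649.5 − 2(87.5) = 474.5.

p* = 87.5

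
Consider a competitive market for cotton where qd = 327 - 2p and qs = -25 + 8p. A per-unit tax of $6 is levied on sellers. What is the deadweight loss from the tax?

Pre-tax equilibrium: p* = 35.2, q* = 256.6.
Tax on sellers shifts supply to qs = -25 + 8(p − 6) = -73 + 8p.
327 - 2p = -73 + 8p gives buyer price pb = 40; sellers receive ps = 40 − 6 = 34.
New quantity: q = 327 − 2(40) = 247.
DWL = ½ × 6 × (256.6 − 247) = 28.8.

Deadweight loss = 28.8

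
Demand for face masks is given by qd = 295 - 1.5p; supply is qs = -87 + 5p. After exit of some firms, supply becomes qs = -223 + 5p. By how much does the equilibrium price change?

Original equilibrium: p* = 764/13, q* = 2689/13.
New equilibrium: 295 - 1.5p = -223 + 5p, so 518 = 6.5p and p' = 1036/13; q' = 295 − 1.5(1036/13) = 2281/13.
Change in price: 1036/13 − 764/13 = 272/13.

Δp = 272/13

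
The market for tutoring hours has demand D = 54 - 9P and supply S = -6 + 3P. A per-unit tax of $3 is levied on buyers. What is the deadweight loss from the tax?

Deadweight loss = 10.125

Pre-tax equilibrium: P* = 5, Q* = 9.
Tax on buyers shifts demand to D = 54 − 9(P + 3) = 27 - 9P.
27 - 9P = -6 + 3P gives seller price Ps = 2.75; buyers pay Pb = 2.75 + 3 = 5.75.
New quantity: Q = 54 − 9(5.75) = 2.25.
DWL = ½ × 3 × (9 − 2.25) = 10.125.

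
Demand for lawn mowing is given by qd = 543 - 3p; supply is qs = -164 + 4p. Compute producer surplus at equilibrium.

Equilibrium: 543 - 3p = -164 + 4p gives p* = 101, q* = 240.
Supply starts at p = 41 (where qs = 0).
PS = ½(101 − 41)(240) = 7200.

Producer surplus = 7200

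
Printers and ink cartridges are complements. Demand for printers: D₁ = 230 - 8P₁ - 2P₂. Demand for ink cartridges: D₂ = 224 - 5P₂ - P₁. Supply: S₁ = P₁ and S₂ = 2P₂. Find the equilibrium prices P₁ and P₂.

P₁ = 1162/61, P₂ = 1786/61

Market 1: 230 - 8P₁ - 2P₂ = P₁ → 9P₁ + 2P₂ = 230.
Market 2: 7P₂ + P₁ = 224.
Eliminating P₂: 7×(1) − 2×(2) gives 61P₁ = 1162, so P₁ = 1162/61.
Back-substitute into (2): P₂ = (224 − 1×1162/61) / 7 = 1786/61.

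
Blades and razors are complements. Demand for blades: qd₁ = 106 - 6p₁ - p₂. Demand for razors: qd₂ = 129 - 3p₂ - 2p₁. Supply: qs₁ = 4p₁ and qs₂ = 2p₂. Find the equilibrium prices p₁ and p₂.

Market 1: 106 - 6p₁ - p₂ = 4p₁ → 10p₁ + p₂ = 106.
Market 2: 5p₂ + 2p₁ = 129.
Eliminating p₂: 5×(1) − 1×(2) gives 48p₁ = 401, so p₁ = 401/48.
Back-substitute into (2): p₂ = (129 − 2×401/48) / 5 = 539/24.

p₁ = 401/48, p₂ = 539/24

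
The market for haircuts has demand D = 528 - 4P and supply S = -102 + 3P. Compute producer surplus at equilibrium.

Producer surplus = 4704

Equilibrium: 528 - 4P = -102 + 3P gives P* = 90, Q* = 168.
Supply starts at P = 34 (where S = 0).
PS = ½(90 − 34)(168) = 4704.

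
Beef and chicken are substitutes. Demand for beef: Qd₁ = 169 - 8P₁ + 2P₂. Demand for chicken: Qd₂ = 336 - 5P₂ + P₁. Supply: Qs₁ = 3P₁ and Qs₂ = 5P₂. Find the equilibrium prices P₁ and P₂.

Market 1: 169 - 8P₁ + 2P₂ = 3P₁ → 11P₁ - 2P₂ = 169.
Market 2: 10P₂ - P₁ = 336.
Eliminating P₂: 10×(1) + 2×(2) gives 108P₁ = 2362, so P₁ = 1181/54.
Back-substitute into (2): P₂ = (336 + 1×1181/54) / 10 = 3865/108.

P₁ = 1181/54, P₂ = 3865/108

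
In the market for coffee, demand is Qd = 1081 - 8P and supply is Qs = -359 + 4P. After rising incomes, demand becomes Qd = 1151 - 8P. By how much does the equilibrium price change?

ΔP = 35/6

Original equilibrium: P* = 120, Q* = 121.
New equilibrium: 1151 - 8P = -359 + 4P, so 1510 = 12P and P' = 755/6; Q' = 1151 − 8(755/6) = 433/3.
Change in price: 755/6 − 120 = 35/6.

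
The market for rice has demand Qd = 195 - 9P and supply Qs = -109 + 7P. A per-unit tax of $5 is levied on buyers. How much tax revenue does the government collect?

Pre-tax equilibrium: P* = 19, Q* = 24.
Tax on buyers shifts demand to Qd = 195 − 9(P + 5) = 150 - 9P.
150 - 9P = -109 + 7P gives seller price Ps = 16.1875; buyers pay Pb = 16.1875 + 5 = 21.1875.
New quantity: Q = 195 − 9(21.1875) = 4.3125.
Revenue = 5 × 4.3125 = 21.5625.

Tax revenue = 21.5625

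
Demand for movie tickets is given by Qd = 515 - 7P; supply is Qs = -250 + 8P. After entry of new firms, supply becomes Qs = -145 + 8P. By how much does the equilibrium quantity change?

ΔQ = 49

Original equilibrium: P* = 51, Q* = 158.
New equilibrium: 515 - 7P = -145 + 8P, so 660 = 15P and P' = 44; Q' = 515 − 7(44) = 207.
Change in quantity: 207 − 158 = 49.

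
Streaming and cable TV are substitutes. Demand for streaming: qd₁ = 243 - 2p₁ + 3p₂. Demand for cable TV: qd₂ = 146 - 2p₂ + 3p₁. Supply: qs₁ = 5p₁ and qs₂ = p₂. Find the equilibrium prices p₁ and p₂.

Market 1: 243 - 2p₁ + 3p₂ = 5p₁ → 7p₁ - 3p₂ = 243.
Market 2: 3p₂ - 3p₁ = 146.
Eliminating p₂: 3×(1) + 3×(2) gives 12p₁ = 1167, so p₁ = 97.25.
Back-substitute into (2): p₂ = (146 + 3×97.25) / 3 = 1751/12.

p₁ = 97.25, p₂ = 1751/12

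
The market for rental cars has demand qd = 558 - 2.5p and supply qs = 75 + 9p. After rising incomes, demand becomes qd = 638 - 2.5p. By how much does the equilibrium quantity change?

Original equilibrium: p* = 42, q* = 453.
New equilibrium: 638 - 2.5p = 75 + 9p, so 563 = 11.5p and p' = 1126/23; q' = 638 − 2.5(1126/23) = 11859/23.
Change in quantity: 11859/23 − 453 = 1440/23.

Δq = 1440/23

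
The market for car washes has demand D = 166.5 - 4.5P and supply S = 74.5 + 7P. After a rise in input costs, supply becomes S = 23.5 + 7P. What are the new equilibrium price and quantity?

P' = 286/23, Q' = 5085/46

Original equilibrium: P* = 8, Q* = 130.5.
New equilibrium: 166.5 - 4.5P = 23.5 + 7P, so 143 = 11.5P and P' = 286/23; Q' = 166.5 − 4.5(286/23) = 5085/46.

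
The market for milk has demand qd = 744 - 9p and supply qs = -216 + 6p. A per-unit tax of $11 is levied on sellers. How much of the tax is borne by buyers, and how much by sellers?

Pre-tax equilibrium: p* = 64, q* = 168.
Tax on sellers shifts supply to qs = -216 + 6(p − 11) = -282 + 6p.
744 - 9p = -282 + 6p gives buyer price pb = 68.4; sellers receive ps = 68.4 − 11 = 57.4.
New quantity: q = 744 − 9(68.4) = 128.4.
Buyer burden = 68.4 − 64 = 4.4; seller burden = 64 − 57.4 = 6.6.

Buyers bear $4.4, sellers bear $6.6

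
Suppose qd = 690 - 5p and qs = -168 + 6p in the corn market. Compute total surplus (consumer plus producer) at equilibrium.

Total surplus = 16500

Equilibrium: 690 - 5p = -168 + 6p gives p* = 78, q* = 300.
Demand choke price: p = 138; supply starts at p = 28.
CS = ½(138 − 78)(300) = 9000; PS = ½(78 − 28)(300) = 7500.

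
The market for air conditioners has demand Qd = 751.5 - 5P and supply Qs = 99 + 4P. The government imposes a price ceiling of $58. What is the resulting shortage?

Equilibrium price would be P* = 72.5, so the ceiling at 58 binds.
At P = 58: Qd = 751.5 − 5(58) = 461.5, Qs = 99 + 4(58) = 331.
Shortage = 461.5 − 331 = 130.5.

Shortage = 130.5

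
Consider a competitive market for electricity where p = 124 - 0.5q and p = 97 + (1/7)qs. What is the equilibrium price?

Set the two price expressions equal: 124 - 0.5q = 97 + (1/7)q.
27 = (9/14)q, so q* = 42.
p* = 124 − (0.5)(42) = 103.

p* = 103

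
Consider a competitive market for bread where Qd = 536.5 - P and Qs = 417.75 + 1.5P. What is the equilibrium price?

P* = 47.5

Set Qd = Qs: 536.5 - P = 417.75 + 1.5P.
118.75 = 2.5P, so P* = 47.5.
Q* = 536.5 − 1(47.5) = 489.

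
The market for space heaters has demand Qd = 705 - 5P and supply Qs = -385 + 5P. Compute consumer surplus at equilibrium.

Consumer surplus = 2560

Equilibrium: 705 - 5P = -385 + 5P gives P* = 109, Q* = 160.
Demand choke price (Qd = 0): P = 141.
CS = ½(141 − 109)(160) = 2560.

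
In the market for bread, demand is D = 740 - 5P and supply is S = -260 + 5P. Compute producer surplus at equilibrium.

Producer surplus = 5760

Equilibrium: 740 - 5P = -260 + 5P gives P* = 100, Q* = 240.
Supply starts at P = 52 (where S = 0).
PS = ½(100 − 52)(240) = 5760.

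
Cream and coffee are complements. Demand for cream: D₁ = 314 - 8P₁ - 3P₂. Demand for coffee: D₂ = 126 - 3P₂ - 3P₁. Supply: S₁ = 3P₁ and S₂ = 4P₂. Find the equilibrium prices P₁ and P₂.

Market 1: 314 - 8P₁ - 3P₂ = 3P₁ → 11P₁ + 3P₂ = 314.
Market 2: 7P₂ + 3P₁ = 126.
Eliminating P₂: 7×(1) − 3×(2) gives 68P₁ = 1820, so P₁ = 455/17.
Back-substitute into (2): P₂ = (126 − 3×455/17) / 7 = 111/17.

P₁ = 455/17, P₂ = 111/17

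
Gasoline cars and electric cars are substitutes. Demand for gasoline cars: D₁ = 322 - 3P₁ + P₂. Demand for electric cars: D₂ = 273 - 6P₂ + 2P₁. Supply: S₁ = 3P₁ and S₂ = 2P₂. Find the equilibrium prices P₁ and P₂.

P₁ = 2849/46, P₂ = 1141/23

Market 1: 322 - 3P₁ + P₂ = 3P₁ → 6P₁ - P₂ = 322.
Market 2: 8P₂ - 2P₁ = 273.
Eliminating P₂: 8×(1) + 1×(2) gives 46P₁ = 2849, so P₁ = 2849/46.
Back-substitute into (2): P₂ = (273 + 2×2849/46) / 8 = 1141/23.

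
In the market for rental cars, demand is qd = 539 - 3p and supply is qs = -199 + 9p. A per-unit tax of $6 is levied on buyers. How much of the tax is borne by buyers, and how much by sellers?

Pre-tax equilibrium: p* = 61.5, q* = 354.5.
Tax on buyers shifts demand to qd = 539 − 3(p + 6) = 521 - 3p.
521 - 3p = -199 + 9p gives seller price ps = 60; buyers pay pb = 60 + 6 = 66.
New quantity: q = 539 − 3(66) = 341.
Buyer burden = 66 − 61.5 = 4.5; seller burden = 61.5 − 60 = 1.5.

Buyers bear $4.5, sellers bear $1.5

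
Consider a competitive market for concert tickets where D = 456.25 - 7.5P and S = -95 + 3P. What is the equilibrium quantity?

Set D = S: 456.25 - 7.5P = -95 + 3P.
551.25 = 10.5P, so P* = 52.5.
Q* = 456.25 − 7.5(52.5) = 62.5.

Q* = 62.5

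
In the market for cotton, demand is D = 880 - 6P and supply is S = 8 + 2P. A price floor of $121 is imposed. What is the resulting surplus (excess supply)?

Surplus = 96

Equilibrium price would be P* = 109, so the floor at 121 binds.
At P = 121: D = 154, S = 250.
Surplus = 250 − 154 = 96.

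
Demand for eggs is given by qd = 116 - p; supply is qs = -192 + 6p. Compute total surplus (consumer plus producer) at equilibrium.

Equilibrium: 116 - p = -192 + 6p gives p* = 44, q* = 72.
Demand choke price: p = 116; supply starts at p = 32.
CS = ½(116 − 44)(72) = 2592; PS = ½(44 − 32)(72) = 432.

Total surplus = 3024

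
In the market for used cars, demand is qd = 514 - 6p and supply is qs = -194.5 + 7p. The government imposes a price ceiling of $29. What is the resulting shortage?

Equilibrium price would be p* = 54.5, so the ceiling at 29 binds.
At p = 29: qd = 514 − 6(29) = 340, qs = -194.5 + 7(29) = 8.5.
Shortage = 340 − 8.5 = 331.5.

Shortage = 331.5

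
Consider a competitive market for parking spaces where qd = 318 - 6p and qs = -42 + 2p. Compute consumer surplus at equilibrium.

Equilibrium: 318 - 6p = -42 + 2p gives p* = 45, q* = 48.
Demand choke price (qd = 0): p = 53.
CS = ½(53 − 45)(48) = 192.

Consumer surplus = 192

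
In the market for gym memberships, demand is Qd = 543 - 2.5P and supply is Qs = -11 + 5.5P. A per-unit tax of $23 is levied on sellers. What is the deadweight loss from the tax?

Pre-tax equilibrium: P* = 69.25, Q* = 369.875.
Tax on sellers shifts supply to Qs = -11 + 5.5(P − 23) = -137.5 + 5.5P.
543 - 2.5P = -137.5 + 5.5P gives buyer price Pb = 85.0625; sellers receive Ps = 85.0625 − 23 = 62.0625.
New quantity: Q = 543 − 2.5(85.0625) = 330.34375.
DWL = ½ × 23 × (369.875 − 330.34375) = 454.609375.

Deadweight loss = 454.609375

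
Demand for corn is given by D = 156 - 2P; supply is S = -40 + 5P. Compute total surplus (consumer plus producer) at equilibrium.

Equilibrium: 156 - 2P = -40 + 5P gives P* = 28, Q* = 100.
Demand choke price: P = 78; supply starts at P = 8.
CS = ½(78 − 28)(100) = 2500; PS = ½(28 − 8)(100) = 1000.

Total surplus = 3500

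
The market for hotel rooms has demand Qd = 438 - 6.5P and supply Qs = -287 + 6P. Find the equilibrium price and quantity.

P* = 58, Q* = 61

Set Qd = Qs: 438 - 6.5P = -287 + 6P.
725 = 12.5P, so P* = 58.
Q* = 438 − 6.5(58) = 61.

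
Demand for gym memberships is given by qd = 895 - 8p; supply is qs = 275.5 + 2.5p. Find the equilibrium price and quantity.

p* = 59, q* = 423

Set qd = qs: 895 - 8p = 275.5 + 2.5p.
619.5 = 10.5p, so p* = 59.
q* = 895 − 8(59) = 423.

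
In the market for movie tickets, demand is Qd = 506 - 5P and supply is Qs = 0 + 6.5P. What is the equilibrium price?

P* = 44

Set Qd = Qs: 506 - 5P = 0 + 6.5P.
506 = 11.5P, so P* = 44.
Q* = 506 − 5(44) = 286.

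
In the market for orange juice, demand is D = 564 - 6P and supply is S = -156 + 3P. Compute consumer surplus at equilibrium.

Equilibrium: 564 - 6P = -156 + 3P gives P* = 80, Q* = 84.
Demand choke price (D = 0): P = 94.
CS = ½(94 − 80)(84) = 588.

Consumer surplus = 588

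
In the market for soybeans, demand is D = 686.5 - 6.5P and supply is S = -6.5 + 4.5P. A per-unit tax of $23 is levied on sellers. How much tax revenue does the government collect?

Tax revenue = 218431/44

Pre-tax equilibrium: P* = 63, Q* = 277.
Tax on sellers shifts supply to S = -6.5 + 4.5(P − 23) = -110 + 4.5P.
686.5 - 6.5P = -110 + 4.5P gives buyer price Pb = 1593/22; sellers receive Ps = 1593/22 − 23 = 1087/22.
New quantity: Q = 686.5 − 6.5(1593/22) = 9497/44.
Revenue = 23 × 9497/44 = 218431/44.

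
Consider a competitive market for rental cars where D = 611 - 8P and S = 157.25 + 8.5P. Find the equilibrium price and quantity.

Set D = S: 611 - 8P = 157.25 + 8.5P.
453.75 = 16.5P, so P* = 27.5.
Q* = 611 − 8(27.5) = 391.

P* = 27.5, Q* = 391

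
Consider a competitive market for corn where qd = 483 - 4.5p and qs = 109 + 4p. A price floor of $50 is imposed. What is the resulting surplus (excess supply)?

Equilibrium price would be p* = 44, so the floor at 50 binds.
At p = 50: qd = 258, qs = 309.
Surplus = 309 − 258 = 51.

Surplus = 51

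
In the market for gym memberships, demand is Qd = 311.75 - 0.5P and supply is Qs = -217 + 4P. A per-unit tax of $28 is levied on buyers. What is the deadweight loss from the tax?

Deadweight loss = 1568/9

Pre-tax equilibrium: P* = 117.5, Q* = 253.
Tax on buyers shifts demand to Qd = 311.75 − 0.5(P + 28) = 297.75 - 0.5P.
297.75 - 0.5P = -217 + 4P gives seller price Ps = 2059/18; buyers pay Pb = 2059/18 + 28 = 2563/18.
New quantity: Q = 311.75 − 0.5(2563/18) = 2165/9.
DWL = ½ × 28 × (253 − 2165/9) = 1568/9.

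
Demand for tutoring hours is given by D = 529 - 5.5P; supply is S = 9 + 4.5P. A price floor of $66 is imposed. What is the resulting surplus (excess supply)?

Equilibrium price would be P* = 52, so the floor at 66 binds.
At P = 66: D = 166, S = 306.
Surplus = 306 − 166 = 140.

Surplus = 140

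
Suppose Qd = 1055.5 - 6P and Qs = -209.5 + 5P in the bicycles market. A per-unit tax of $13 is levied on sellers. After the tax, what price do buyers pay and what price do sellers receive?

Pre-tax equilibrium: P* = 115, Q* = 365.5.
Tax on sellers shifts supply to Qs = -209.5 + 5(P − 13) = -274.5 + 5P.
1055.5 - 6P = -274.5 + 5P gives buyer price Pb = 1330/11; sellers receive Ps = 1330/11 − 13 = 1187/11.
New quantity: Q = 1055.5 − 6(1330/11) = 7261/22.

Buyers pay 1330/11, sellers receive 1187/11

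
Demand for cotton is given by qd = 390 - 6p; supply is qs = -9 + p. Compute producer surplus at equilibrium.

Producer surplus = 1152

Equilibrium: 390 - 6p = -9 + p gives p* = 57, q* = 48.
Supply starts at p = 9 (where qs = 0).
PS = ½(57 − 9)(48) = 1152.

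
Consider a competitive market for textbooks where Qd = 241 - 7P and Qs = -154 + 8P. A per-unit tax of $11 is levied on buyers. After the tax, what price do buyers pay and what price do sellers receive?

Buyers pay $32.2, sellers receive $21.2

Pre-tax equilibrium: P* = 79/3, Q* = 170/3.
Tax on buyers shifts demand to Qd = 241 − 7(P + 11) = 164 - 7P.
164 - 7P = -154 + 8P gives seller price Ps = 21.2; buyers pay Pb = 21.2 + 11 = 32.2.
New quantity: Q = 241 − 7(32.2) = 15.6.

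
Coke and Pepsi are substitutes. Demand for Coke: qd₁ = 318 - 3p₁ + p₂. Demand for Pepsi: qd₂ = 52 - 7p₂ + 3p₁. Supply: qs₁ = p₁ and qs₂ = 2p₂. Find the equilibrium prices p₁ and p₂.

Market 1: 318 - 3p₁ + p₂ = p₁ → 4p₁ - p₂ = 318.
Market 2: 9p₂ - 3p₁ = 52.
Eliminating p₂: 9×(1) + 1×(2) gives 33p₁ = 2914, so p₁ = 2914/33.
Back-substitute into (2): p₂ = (52 + 3×2914/33) / 9 = 1162/33.

p₁ = 2914/33, p₂ = 1162/33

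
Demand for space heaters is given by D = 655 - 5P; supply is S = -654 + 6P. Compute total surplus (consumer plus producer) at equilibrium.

Total surplus = 660

Equilibrium: 655 - 5P = -654 + 6P gives P* = 119, Q* = 60.
Demand choke price: P = 131; supply starts at P = 109.
CS = ½(131 − 119)(60) = 360; PS = ½(119 − 109)(60) = 300.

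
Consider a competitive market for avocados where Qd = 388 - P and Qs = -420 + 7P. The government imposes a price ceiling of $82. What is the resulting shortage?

Equilibrium price would be P* = 101, so the ceiling at 82 binds.
At P = 82: Qd = 388 − 1(82) = 306, Qs = -420 + 7(82) = 154.
Shortage = 306 − 154 = 152.

Shortage = 152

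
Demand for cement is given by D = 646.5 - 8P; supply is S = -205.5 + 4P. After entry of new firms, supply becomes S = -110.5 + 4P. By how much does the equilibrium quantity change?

ΔQ = 190/3

Original equilibrium: P* = 71, Q* = 78.5.
New equilibrium: 646.5 - 8P = -110.5 + 4P, so 757 = 12P and P' = 757/12; Q' = 646.5 − 8(757/12) = 851/6.
Change in quantity: 851/6 − 78.5 = 190/3.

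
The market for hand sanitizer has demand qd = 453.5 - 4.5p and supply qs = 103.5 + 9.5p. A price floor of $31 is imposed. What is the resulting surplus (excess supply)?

Surplus = 84

Equilibrium price would be p* = 25, so the floor at 31 binds.
At p = 31: qd = 314, qs = 398.
Surplus = 398 − 314 = 84.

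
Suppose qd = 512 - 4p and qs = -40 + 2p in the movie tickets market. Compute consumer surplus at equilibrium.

Equilibrium: 512 - 4p = -40 + 2p gives p* = 92, q* = 144.
Demand choke price (qd = 0): p = 128.
CS = ½(128 − 92)(144) = 2592.

Consumer surplus = 2592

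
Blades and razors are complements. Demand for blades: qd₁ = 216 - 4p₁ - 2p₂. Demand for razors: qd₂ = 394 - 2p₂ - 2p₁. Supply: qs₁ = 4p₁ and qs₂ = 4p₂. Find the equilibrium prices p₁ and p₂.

p₁ = 127/11, p₂ = 680/11

Market 1: 216 - 4p₁ - 2p₂ = 4p₁ → 8p₁ + 2p₂ = 216.
Market 2: 6p₂ + 2p₁ = 394.
Eliminating p₂: 6×(1) − 2×(2) gives 44p₁ = 508, so p₁ = 127/11.
Back-substitute into (2): p₂ = (394 − 2×127/11) / 6 = 680/11.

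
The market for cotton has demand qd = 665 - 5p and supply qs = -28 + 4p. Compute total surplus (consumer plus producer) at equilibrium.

Equilibrium: 665 - 5p = -28 + 4p gives p* = 77, q* = 280.
Demand choke price: p = 133; supply starts at p = 7.
CS = ½(133 − 77)(280) = 7840; PS = ½(77 − 7)(280) = 9800.

Total surplus = 17640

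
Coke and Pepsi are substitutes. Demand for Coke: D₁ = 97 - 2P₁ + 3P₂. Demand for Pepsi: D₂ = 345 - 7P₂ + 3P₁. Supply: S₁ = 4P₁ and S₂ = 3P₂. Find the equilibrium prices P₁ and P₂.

P₁ = 2005/51, P₂ = 787/17

Market 1: 97 - 2P₁ + 3P₂ = 4P₁ → 6P₁ - 3P₂ = 97.
Market 2: 10P₂ - 3P₁ = 345.
Eliminating P₂: 10×(1) + 3×(2) gives 51P₁ = 2005, so P₁ = 2005/51.
Back-substitute into (2): P₂ = (345 + 3×2005/51) / 10 = 787/17.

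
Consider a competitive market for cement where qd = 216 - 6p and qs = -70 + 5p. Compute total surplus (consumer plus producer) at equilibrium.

Total surplus = 660

Equilibrium: 216 - 6p = -70 + 5p gives p* = 26, q* = 60.
Demand choke price: p = 36; supply starts at p = 14.
CS = ½(36 − 26)(60) = 300; PS = ½(26 − 14)(60) = 360.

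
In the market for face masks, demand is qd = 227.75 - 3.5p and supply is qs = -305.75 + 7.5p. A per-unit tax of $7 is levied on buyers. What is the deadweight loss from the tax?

Deadweight loss = 5145/88

Pre-tax equilibrium: p* = 48.5, q* = 58.
Tax on buyers shifts demand to qd = 227.75 − 3.5(p + 7) = 203.25 - 3.5p.
203.25 - 3.5p = -305.75 + 7.5p gives seller price ps = 509/11; buyers pay pb = 509/11 + 7 = 586/11.
New quantity: q = 227.75 − 3.5(586/11) = 1817/44.
DWL = ½ × 7 × (58 − 1817/44) = 5145/88.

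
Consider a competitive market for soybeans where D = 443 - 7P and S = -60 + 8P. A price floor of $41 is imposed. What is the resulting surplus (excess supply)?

Surplus = 112

Equilibrium price would be P* = 503/15, so the floor at 41 binds.
At P = 41: D = 156, S = 268.
Surplus = 268 − 156 = 112.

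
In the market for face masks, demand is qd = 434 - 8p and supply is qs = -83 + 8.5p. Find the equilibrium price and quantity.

p* = 94/3, q* = 550/3

Set qd = qs: 434 - 8p = -83 + 8.5p.
517 = 16.5p, so p* = 94/3.
q* = 434 − 8(94/3) = 550/3.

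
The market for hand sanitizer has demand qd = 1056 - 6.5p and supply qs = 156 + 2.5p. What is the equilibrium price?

Set qd = qs: 1056 - 6.5p = 156 + 2.5p.
900 = 9p, so p* = 100.
q* = 1056 − 6.5(100) = 406.

p* = 100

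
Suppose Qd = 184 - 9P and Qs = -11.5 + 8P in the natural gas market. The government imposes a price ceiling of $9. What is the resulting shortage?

Equilibrium price would be P* = 11.5, so the ceiling at 9 binds.
At P = 9: Qd = 184 − 9(9) = 103, Qs = -11.5 + 8(9) = 60.5.
Shortage = 103 − 60.5 = 42.5.

Shortage = 42.5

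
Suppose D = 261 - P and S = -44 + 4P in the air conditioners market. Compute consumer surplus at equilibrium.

Equilibrium: 261 - P = -44 + 4P gives P* = 61, Q* = 200.
Demand choke price (D = 0): P = 261.
CS = ½(261 − 61)(200) = 20000.

Consumer surplus = 20000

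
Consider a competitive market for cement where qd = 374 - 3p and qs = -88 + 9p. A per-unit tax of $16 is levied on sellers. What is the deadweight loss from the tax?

Pre-tax equilibrium: p* = 38.5, q* = 258.5.
Tax on sellers shifts supply to qs = -88 + 9(p − 16) = -232 + 9p.
374 - 3p = -232 + 9p gives buyer price pb = 50.5; sellers receive ps = 50.5 − 16 = 34.5.
New quantity: q = 374 − 3(50.5) = 222.5.
DWL = ½ × 16 × (258.5 − 222.5) = 288.

Deadweight loss = 288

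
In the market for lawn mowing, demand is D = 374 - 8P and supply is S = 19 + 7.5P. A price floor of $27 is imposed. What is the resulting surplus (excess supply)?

Surplus = 63.5

Equilibrium price would be P* = 710/31, so the floor at 27 binds.
At P = 27: D = 158, S = 221.5.
Surplus = 221.5 − 158 = 63.5.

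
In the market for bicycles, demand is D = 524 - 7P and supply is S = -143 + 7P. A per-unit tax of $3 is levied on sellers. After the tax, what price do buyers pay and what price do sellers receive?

Buyers pay 344/7, sellers receive 323/7

Pre-tax equilibrium: P* = 667/14, Q* = 190.5.
Tax on sellers shifts supply to S = -143 + 7(P − 3) = -164 + 7P.
524 - 7P = -164 + 7P gives buyer price Pb = 344/7; sellers receive Ps = 344/7 − 3 = 323/7.
New quantity: Q = 524 − 7(344/7) = 180.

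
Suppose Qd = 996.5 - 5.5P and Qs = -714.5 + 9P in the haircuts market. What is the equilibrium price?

Set Qd = Qs: 996.5 - 5.5P = -714.5 + 9P.
1711 = 14.5P, so P* = 118.
Q* = 996.5 − 5.5(118) = 347.5.

P* = 118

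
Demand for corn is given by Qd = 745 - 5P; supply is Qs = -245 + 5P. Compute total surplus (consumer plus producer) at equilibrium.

Equilibrium: 745 - 5P = -245 + 5P gives P* = 99, Q* = 250.
Demand choke price: P = 149; supply starts at P = 49.
CS = ½(149 − 99)(250) = 6250; PS = ½(99 − 49)(250) = 6250.

Total surplus = 12500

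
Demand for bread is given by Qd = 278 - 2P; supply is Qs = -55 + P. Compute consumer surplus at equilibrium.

Equilibrium: 278 - 2P = -55 + P gives P* = 111, Q* = 56.
Demand choke price (Qd = 0): P = 139.
CS = ½(139 − 111)(56) = 784.

Consumer surplus = 784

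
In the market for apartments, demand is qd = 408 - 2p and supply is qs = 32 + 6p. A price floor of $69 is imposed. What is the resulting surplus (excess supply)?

Equilibrium price would be p* = 47, so the floor at 69 binds.
At p = 69: qd = 270, qs = 446.
Surplus = 446 − 270 = 176.

Surplus = 176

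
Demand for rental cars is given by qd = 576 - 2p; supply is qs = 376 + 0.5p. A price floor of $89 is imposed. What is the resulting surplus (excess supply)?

Equilibrium price would be p* = 80, so the floor at 89 binds.
At p = 89: qd = 398, qs = 420.5.
Surplus = 420.5 − 398 = 22.5.

Surplus = 22.5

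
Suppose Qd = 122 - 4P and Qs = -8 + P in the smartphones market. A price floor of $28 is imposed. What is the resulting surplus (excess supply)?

Surplus = 10

Equilibrium price would be P* = 26, so the floor at 28 binds.
At P = 28: Qd = 10, Qs = 20.
Surplus = 20 − 10 = 10.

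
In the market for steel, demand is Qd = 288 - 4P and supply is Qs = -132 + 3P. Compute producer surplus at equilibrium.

Producer surplus = 384

Equilibrium: 288 - 4P = -132 + 3P gives P* = 60, Q* = 48.
Supply starts at P = 44 (where Qs = 0).
PS = ½(60 − 44)(48) = 384.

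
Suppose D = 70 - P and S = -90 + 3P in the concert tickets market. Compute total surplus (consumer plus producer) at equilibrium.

Equilibrium: 70 - P = -90 + 3P gives P* = 40, Q* = 30.
Demand choke price: P = 70; supply starts at P = 30.
CS = ½(70 − 40)(30) = 450; PS = ½(40 − 30)(30) = 150.

Total surplus = 600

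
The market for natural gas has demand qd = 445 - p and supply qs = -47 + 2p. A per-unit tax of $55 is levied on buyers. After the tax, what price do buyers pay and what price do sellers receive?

Pre-tax equilibrium: p* = 164, q* = 281.
Tax on buyers shifts demand to qd = 445 − 1(p + 55) = 390 - p.
390 - p = -47 + 2p gives seller price ps = 437/3; buyers pay pb = 437/3 + 55 = 602/3.
New quantity: q = 445 − 1(602/3) = 733/3.

Buyers pay 602/3, sellers receive 437/3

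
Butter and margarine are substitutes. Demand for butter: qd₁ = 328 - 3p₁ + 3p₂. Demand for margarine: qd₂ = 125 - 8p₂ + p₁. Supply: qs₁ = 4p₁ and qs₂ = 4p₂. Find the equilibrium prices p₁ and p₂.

p₁ = 479/9, p₂ = 401/27

Market 1: 328 - 3p₁ + 3p₂ = 4p₁ → 7p₁ - 3p₂ = 328.
Market 2: 12p₂ - p₁ = 125.
Eliminating p₂: 12×(1) + 3×(2) gives 81p₁ = 4311, so p₁ = 479/9.
Back-substitute into (2): p₂ = (125 + 1×479/9) / 12 = 401/27.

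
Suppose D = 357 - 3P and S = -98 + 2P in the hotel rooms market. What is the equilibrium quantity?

Q* = 84

Set D = S: 357 - 3P = -98 + 2P.
455 = 5P, so P* = 91.
Q* = 357 − 3(91) = 84.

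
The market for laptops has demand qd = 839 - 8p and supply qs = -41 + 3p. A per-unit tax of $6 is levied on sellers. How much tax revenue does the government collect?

Pre-tax equilibrium: p* = 80, q* = 199.
Tax on sellers shifts supply to qs = -41 + 3(p − 6) = -59 + 3p.
839 - 8p = -59 + 3p gives buyer price pb = 898/11; sellers receive ps = 898/11 − 6 = 832/11.
New quantity: q = 839 − 8(898/11) = 2045/11.
Revenue = 6 × 2045/11 = 12270/11.

Tax revenue = 12270/11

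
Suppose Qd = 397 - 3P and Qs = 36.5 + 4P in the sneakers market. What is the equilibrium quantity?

Set Qd = Qs: 397 - 3P = 36.5 + 4P.
360.5 = 7P, so P* = 51.5.
Q* = 397 − 3(51.5) = 242.5.

Q* = 242.5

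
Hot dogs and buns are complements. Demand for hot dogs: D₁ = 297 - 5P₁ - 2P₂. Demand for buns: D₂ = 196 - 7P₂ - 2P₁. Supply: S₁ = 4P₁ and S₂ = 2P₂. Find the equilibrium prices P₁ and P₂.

Market 1: 297 - 5P₁ - 2P₂ = 4P₁ → 9P₁ + 2P₂ = 297.
Market 2: 9P₂ + 2P₁ = 196.
Eliminating P₂: 9×(1) − 2×(2) gives 77P₁ = 2281, so P₁ = 2281/77.
Back-substitute into (2): P₂ = (196 − 2×2281/77) / 9 = 1170/77.

P₁ = 2281/77, P₂ = 1170/77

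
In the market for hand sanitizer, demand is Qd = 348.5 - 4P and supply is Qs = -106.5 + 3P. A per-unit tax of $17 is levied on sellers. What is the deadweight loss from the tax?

Pre-tax equilibrium: P* = 65, Q* = 88.5.
Tax on sellers shifts supply to Qs = -106.5 + 3(P − 17) = -157.5 + 3P.
348.5 - 4P = -157.5 + 3P gives buyer price Pb = 506/7; sellers receive Ps = 506/7 − 17 = 387/7.
New quantity: Q = 348.5 − 4(506/7) = 831/14.
DWL = ½ × 17 × (88.5 − 831/14) = 1734/7.

Deadweight loss = 1734/7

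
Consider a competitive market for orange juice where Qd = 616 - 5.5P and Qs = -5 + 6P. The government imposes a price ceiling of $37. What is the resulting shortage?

Equilibrium price would be P* = 54, so the ceiling at 37 binds.
At P = 37: Qd = 616 − 5.5(37) = 412.5, Qs = -5 + 6(37) = 217.
Shortage = 412.5 − 217 = 195.5.

Shortage = 195.5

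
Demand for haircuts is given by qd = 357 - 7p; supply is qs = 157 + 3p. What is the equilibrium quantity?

q* = 217

Set qd = qs: 357 - 7p = 157 + 3p.
200 = 10p, so p* = 20.
q* = 357 − 7(20) = 217.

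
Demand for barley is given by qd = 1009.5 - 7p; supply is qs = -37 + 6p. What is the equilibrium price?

p* = 80.5

Set qd = qs: 1009.5 - 7p = -37 + 6p.
1046.5 = 13p, so p* = 80.5.
q* = 1009.5 − 7(80.5) = 446.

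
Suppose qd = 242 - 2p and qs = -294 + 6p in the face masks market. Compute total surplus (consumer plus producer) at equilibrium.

Total surplus = 3888

Equilibrium: 242 - 2p = -294 + 6p gives p* = 67, q* = 108.
Demand choke price: p = 121; supply starts at p = 49.
CS = ½(121 − 67)(108) = 2916; PS = ½(67 − 49)(108) = 972.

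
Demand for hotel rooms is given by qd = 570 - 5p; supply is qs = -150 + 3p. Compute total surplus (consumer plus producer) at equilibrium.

Equilibrium: 570 - 5p = -150 + 3p gives p* = 90, q* = 120.
Demand choke price: p = 114; supply starts at p = 50.
CS = ½(114 − 90)(120) = 1440; PS = ½(90 − 50)(120) = 2400.

Total surplus = 3840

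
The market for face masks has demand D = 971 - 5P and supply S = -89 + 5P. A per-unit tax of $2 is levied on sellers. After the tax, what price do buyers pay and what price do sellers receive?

Buyers pay $107, sellers receive $105

Pre-tax equilibrium: P* = 106, Q* = 441.
Tax on sellers shifts supply to S = -89 + 5(P − 2) = -99 + 5P.
971 - 5P = -99 + 5P gives buyer price Pb = 107; sellers receive Ps = 107 − 2 = 105.
New quantity: Q = 971 − 5(107) = 436.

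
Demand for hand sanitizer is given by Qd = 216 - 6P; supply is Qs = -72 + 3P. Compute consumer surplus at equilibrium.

Consumer surplus = 48

Equilibrium: 216 - 6P = -72 + 3P gives P* = 32, Q* = 24.
Demand choke price (Qd = 0): P = 36.
CS = ½(36 − 32)(24) = 48.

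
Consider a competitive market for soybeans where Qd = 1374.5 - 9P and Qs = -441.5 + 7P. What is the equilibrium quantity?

Set Qd = Qs: 1374.5 - 9P = -441.5 + 7P.
1816 = 16P, so P* = 113.5.
Q* = 1374.5 − 9(113.5) = 353.

Q* = 353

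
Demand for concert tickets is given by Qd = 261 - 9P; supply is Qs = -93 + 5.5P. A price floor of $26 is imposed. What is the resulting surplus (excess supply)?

Equilibrium price would be P* = 708/29, so the floor at 26 binds.
At P = 26: Qd = 27, Qs = 50.
Surplus = 50 − 27 = 23.

Surplus = 23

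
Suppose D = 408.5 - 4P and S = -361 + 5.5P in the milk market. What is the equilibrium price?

Set D = S: 408.5 - 4P = -361 + 5.5P.
769.5 = 9.5P, so P* = 81.
Q* = 408.5 − 4(81) = 84.5.

P* = 81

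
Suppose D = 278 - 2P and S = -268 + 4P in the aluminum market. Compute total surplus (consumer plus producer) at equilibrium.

Total surplus = 3456

Equilibrium: 278 - 2P = -268 + 4P gives P* = 91, Q* = 96.
Demand choke price: P = 139; supply starts at P = 67.
CS = ½(139 − 91)(96) = 2304; PS = ½(91 − 67)(96) = 1152.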